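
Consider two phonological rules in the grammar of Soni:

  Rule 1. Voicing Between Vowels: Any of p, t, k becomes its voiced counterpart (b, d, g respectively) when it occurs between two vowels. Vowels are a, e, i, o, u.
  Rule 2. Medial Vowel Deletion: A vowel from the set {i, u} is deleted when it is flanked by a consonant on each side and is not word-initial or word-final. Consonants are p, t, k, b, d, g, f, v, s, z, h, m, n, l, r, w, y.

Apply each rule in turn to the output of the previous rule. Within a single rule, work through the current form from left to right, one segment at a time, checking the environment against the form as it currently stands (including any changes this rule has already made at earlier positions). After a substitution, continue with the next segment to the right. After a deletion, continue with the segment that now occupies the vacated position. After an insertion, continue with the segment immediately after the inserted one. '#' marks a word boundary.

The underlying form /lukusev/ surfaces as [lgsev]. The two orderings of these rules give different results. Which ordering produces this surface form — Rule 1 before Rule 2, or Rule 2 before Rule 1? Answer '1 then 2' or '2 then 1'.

1 then 2

Order 1 then 2:
  1 Voicing Between Vowels: [lukusev] → [lugusev]
  2 Medial Vowel Deletion: [lugusev] → [lgsev]
  result: [lgsev]
Order 2 then 1:
  2 Medial Vowel Deletion: [lukusev] → [lksev]
  1 Voicing Between Vowels: no change — [lksev]
  result: [lksev]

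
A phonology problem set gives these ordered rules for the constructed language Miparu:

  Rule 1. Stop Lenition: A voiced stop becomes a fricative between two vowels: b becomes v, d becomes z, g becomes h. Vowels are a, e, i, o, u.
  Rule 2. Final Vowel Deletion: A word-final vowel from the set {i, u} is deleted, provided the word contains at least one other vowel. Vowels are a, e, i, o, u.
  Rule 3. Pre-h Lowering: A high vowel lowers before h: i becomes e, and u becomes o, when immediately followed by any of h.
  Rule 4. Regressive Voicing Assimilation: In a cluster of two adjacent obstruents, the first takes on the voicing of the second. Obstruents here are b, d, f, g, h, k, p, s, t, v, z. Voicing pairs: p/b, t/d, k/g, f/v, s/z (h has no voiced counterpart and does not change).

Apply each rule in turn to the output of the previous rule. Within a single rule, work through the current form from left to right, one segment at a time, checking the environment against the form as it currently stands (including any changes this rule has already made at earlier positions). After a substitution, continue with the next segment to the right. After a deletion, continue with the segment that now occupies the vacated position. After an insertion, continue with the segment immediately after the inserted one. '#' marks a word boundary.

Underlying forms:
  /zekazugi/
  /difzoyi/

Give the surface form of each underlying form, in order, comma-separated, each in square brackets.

[zekazoh], [divzoy]

/zekazugi/:
  Rule 1 Stop Lenition: [zekazugi] → [zekazuhi]
  Rule 2 Final Vowel Deletion: [zekazuhi] → [zekazuh]
  Rule 3 Pre-h Lowering: [zekazuh] → [zekazoh]
  Rule 4 Regressive Voicing Assimilation: no change — [zekazoh]
/difzoyi/:
  Rule 1 Stop Lenition: no change — [difzoyi]
  Rule 2 Final Vowel Deletion: [difzoyi] → [difzoy]
  Rule 3 Pre-h Lowering: no change — [difzoy]
  Rule 4 Regressive Voicing Assimilation: [difzoy] → [divzoy]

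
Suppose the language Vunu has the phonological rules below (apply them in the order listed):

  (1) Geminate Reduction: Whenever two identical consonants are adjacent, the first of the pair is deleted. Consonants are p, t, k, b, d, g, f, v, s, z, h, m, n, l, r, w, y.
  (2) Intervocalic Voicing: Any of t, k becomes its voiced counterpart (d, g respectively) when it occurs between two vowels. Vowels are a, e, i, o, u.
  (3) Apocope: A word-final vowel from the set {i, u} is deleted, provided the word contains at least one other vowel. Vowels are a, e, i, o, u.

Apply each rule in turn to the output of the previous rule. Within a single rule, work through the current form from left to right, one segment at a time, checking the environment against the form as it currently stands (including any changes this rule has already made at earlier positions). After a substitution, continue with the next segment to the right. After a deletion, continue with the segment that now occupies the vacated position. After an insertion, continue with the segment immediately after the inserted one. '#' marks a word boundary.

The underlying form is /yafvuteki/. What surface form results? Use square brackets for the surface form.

(1) Geminate Reduction: no change — [yafvuteki]
(2) Intervocalic Voicing: [yafvuteki] → [yafvudegi]
(3) Apocope: [yafvudegi] → [yafvudeg]

[yafvudeg]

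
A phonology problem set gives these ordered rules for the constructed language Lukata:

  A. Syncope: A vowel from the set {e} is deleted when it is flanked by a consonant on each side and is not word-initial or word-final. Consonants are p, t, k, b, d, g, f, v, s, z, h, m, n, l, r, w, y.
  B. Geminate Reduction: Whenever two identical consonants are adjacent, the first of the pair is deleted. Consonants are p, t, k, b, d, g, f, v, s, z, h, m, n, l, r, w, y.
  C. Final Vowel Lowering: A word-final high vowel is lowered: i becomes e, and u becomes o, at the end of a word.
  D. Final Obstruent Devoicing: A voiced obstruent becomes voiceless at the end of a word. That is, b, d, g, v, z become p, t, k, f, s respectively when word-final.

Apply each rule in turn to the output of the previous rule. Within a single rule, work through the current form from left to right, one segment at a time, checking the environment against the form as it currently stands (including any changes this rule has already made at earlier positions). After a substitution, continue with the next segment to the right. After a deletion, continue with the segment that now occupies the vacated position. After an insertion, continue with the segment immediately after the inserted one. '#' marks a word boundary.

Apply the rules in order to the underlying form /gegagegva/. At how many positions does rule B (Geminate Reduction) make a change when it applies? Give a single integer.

A Syncope: [gegagegva] → [ggaggva]
B Geminate Reduction: [ggaggva] → [gagva]
C Final Vowel Lowering: no change — [gagva]
D Final Obstruent Devoicing: no change — [gagva]
Rule B changed 2 position(s).

2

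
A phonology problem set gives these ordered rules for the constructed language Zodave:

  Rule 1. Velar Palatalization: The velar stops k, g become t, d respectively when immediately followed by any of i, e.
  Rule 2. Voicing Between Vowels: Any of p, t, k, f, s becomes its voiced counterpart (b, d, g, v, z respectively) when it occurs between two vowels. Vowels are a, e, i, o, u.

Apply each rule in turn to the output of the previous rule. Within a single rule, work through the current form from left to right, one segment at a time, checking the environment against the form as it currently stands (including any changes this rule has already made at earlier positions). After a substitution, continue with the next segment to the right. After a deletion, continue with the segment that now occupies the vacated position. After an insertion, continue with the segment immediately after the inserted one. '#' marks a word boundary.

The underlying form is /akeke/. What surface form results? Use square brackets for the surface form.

Rule 1 Velar Palatalization: [akeke] → [atete]
Rule 2 Voicing Between Vowels: [atete] → [adede]

[adede]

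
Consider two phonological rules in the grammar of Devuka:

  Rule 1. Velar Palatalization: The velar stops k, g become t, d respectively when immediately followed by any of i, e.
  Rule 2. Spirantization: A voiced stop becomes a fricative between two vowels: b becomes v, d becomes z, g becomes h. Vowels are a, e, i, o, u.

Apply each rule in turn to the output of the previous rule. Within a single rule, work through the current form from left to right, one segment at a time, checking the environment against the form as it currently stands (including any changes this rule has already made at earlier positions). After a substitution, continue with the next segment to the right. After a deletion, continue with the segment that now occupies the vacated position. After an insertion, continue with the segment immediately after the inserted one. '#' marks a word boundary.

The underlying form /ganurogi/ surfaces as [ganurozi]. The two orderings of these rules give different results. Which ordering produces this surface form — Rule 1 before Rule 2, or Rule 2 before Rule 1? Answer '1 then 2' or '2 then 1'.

1 then 2

Order 1 then 2:
  1 Velar Palatalization: [ganurogi] → [ganurodi]
  2 Spirantization: [ganurodi] → [ganurozi]
  result: [ganurozi]
Order 2 then 1:
  2 Spirantization: [ganurogi] → [ganurohi]
  1 Velar Palatalization: no change — [ganurohi]
  result: [ganurohi]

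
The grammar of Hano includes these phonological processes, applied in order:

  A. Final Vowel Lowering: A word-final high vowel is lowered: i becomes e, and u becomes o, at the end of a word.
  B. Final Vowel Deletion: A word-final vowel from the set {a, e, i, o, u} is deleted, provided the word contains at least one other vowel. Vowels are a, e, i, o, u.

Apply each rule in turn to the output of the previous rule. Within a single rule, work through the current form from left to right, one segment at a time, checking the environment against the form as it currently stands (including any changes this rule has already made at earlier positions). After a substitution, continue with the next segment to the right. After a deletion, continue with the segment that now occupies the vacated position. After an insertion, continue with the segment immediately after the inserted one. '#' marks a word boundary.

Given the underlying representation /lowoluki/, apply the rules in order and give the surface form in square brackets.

A Final Vowel Lowering: [lowoluki] → [lowoluke]
B Final Vowel Deletion: [lowoluke] → [lowoluk]

[lowoluk]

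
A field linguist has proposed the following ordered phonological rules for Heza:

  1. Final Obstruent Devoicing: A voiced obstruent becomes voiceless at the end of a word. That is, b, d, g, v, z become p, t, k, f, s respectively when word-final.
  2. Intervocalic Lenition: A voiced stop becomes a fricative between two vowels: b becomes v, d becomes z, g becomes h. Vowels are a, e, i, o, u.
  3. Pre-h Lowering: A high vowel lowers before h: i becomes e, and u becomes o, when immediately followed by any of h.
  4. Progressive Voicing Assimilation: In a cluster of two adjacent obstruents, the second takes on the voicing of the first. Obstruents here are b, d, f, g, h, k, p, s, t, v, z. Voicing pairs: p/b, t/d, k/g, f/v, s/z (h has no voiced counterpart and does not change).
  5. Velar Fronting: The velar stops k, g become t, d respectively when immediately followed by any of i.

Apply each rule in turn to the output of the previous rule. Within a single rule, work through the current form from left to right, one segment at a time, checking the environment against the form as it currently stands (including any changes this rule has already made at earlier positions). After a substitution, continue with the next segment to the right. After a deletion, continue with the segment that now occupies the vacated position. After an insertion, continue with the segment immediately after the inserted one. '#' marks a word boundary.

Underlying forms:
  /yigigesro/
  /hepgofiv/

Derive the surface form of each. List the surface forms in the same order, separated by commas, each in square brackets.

/yigigesro/:
  1 Final Obstruent Devoicing: no change — [yigigesro]
  2 Intervocalic Lenition: [yigigesro] → [yihihesro]
  3 Pre-h Lowering: [yihihesro] → [yehehesro]
  4 Progressive Voicing Assimilation: no change — [yehehesro]
  5 Velar Fronting: no change — [yehehesro]
/hepgofiv/:
  1 Final Obstruent Devoicing: [hepgofiv] → [hepgofif]
  2 Intervocalic Lenition: no change — [hepgofif]
  3 Pre-h Lowering: no change — [hepgofif]
  4 Progressive Voicing Assimilation: [hepgofif] → [hepkofif]
  5 Velar Fronting: no change — [hepkofif]

[yehehesro], [hepkofif]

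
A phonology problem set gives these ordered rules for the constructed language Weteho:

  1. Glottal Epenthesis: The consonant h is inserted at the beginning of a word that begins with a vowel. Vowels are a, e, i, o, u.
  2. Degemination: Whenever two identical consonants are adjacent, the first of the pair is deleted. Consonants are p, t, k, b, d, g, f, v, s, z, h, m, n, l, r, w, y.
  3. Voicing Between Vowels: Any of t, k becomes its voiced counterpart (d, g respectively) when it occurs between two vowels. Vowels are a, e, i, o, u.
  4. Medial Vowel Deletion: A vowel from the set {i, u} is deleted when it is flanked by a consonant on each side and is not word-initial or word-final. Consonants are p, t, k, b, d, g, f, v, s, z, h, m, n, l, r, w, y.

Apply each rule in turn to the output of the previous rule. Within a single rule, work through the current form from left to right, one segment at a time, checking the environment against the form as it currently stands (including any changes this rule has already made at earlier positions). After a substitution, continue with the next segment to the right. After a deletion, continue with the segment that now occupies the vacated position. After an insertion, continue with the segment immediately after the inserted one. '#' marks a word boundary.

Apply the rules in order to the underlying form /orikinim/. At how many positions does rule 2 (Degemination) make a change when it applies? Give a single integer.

1 Glottal Epenthesis: [orikinim] → [horikinim]
2 Degemination: no change — [horikinim]
3 Voicing Between Vowels: [horikinim] → [horiginim]
4 Medial Vowel Deletion: [horiginim] → [horgnm]
Rule 2 changed 0 position(s).

0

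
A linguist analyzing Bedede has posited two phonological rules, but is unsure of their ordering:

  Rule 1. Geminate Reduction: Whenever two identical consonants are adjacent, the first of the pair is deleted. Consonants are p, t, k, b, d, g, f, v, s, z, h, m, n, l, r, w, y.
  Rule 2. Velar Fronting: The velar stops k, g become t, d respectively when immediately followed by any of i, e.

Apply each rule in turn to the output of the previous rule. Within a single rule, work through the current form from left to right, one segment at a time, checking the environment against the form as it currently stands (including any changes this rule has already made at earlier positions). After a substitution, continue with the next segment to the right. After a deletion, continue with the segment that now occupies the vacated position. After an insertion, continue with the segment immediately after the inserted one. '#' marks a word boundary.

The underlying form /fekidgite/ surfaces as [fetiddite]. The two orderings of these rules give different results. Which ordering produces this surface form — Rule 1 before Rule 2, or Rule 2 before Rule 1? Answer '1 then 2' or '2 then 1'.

1 then 2

Order 1 then 2:
  1 Geminate Reduction: no change — [fekidgite]
  2 Velar Fronting: [fekidgite] → [fetiddite]
  result: [fetiddite]
Order 2 then 1:
  2 Velar Fronting: [fekidgite] → [fetiddite]
  1 Geminate Reduction: [fetiddite] → [fetidite]
  result: [fetidite]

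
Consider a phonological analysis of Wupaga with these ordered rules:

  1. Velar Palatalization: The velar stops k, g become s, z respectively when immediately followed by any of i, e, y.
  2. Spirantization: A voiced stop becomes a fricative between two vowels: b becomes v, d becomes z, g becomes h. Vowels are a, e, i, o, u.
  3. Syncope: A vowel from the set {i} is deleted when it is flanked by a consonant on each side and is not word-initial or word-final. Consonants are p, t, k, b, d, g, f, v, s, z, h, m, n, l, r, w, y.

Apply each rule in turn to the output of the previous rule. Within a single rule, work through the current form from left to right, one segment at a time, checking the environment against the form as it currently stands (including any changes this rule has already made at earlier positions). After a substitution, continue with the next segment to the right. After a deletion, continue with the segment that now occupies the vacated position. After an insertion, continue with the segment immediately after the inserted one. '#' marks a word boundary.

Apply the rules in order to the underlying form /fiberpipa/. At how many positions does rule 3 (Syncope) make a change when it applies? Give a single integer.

2

1 Velar Palatalization: no change — [fiberpipa]
2 Spirantization: [fiberpipa] → [fiverpipa]
3 Syncope: [fiverpipa] → [fverppa]
Rule 3 changed 2 position(s).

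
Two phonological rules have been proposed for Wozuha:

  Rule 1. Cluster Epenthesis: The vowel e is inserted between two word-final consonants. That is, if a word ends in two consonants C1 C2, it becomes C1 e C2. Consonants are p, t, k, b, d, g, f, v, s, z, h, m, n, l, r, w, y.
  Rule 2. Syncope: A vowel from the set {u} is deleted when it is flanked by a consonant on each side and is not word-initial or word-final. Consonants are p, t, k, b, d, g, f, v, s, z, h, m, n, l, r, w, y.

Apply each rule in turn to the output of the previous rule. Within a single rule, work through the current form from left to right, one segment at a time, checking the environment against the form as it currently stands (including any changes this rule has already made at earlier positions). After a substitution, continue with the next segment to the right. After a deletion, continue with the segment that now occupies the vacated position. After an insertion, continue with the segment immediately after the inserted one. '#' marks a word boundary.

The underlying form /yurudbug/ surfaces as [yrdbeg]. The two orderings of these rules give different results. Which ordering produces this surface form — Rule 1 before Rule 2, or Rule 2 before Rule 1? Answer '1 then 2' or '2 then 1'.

2 then 1

Order 1 then 2:
  1 Cluster Epenthesis: no change — [yurudbug]
  2 Syncope: [yurudbug] → [yrdbg]
  result: [yrdbg]
Order 2 then 1:
  2 Syncope: [yurudbug] → [yrdbg]
  1 Cluster Epenthesis: [yrdbg] → [yrdbeg]
  result: [yrdbeg]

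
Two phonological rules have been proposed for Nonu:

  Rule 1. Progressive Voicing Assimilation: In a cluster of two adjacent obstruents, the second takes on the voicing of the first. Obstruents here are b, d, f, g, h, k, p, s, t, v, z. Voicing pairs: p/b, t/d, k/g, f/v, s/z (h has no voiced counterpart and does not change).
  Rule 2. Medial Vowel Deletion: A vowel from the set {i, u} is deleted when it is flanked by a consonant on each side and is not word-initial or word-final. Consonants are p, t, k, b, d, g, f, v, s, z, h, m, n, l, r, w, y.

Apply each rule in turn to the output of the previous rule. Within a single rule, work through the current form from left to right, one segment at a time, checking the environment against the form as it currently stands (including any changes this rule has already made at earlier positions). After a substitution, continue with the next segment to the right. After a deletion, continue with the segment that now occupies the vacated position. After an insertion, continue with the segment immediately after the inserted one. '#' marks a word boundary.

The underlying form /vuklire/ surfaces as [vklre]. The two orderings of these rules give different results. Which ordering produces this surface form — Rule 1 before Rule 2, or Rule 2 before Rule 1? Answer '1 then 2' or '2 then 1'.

Order 1 then 2:
  1 Progressive Voicing Assimilation: no change — [vuklire]
  2 Medial Vowel Deletion: [vuklire] → [vklre]
  result: [vklre]
Order 2 then 1:
  2 Medial Vowel Deletion: [vuklire] → [vklre]
  1 Progressive Voicing Assimilation: [vklre] → [vglre]
  result: [vglre]

1 then 2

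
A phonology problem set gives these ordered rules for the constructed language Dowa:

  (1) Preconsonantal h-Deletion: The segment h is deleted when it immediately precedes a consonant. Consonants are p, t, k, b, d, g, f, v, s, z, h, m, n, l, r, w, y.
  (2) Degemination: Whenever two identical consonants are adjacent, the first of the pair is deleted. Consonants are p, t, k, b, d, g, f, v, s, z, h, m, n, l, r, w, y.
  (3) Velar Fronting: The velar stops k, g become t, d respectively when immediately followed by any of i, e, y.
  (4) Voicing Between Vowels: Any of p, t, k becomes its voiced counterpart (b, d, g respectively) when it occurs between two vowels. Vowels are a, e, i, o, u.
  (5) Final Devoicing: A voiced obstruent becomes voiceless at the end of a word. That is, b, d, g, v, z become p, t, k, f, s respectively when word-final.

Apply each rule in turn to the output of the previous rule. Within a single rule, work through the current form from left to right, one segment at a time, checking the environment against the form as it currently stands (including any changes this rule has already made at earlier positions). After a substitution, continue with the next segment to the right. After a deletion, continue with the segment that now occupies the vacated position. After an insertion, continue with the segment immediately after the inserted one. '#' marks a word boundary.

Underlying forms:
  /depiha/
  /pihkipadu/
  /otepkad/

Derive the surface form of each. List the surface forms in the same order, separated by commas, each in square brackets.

[debiha], [pidibadu], [odepkat]

/depiha/:
  (1) Preconsonantal h-Deletion: no change — [depiha]
  (2) Degemination: no change — [depiha]
  (3) Velar Fronting: no change — [depiha]
  (4) Voicing Between Vowels: [depiha] → [debiha]
  (5) Final Devoicing: no change — [debiha]
/pihkipadu/:
  (1) Preconsonantal h-Deletion: [pihkipadu] → [pikipadu]
  (2) Degemination: no change — [pikipadu]
  (3) Velar Fronting: [pikipadu] → [pitipadu]
  (4) Voicing Between Vowels: [pitipadu] → [pidibadu]
  (5) Final Devoicing: no change — [pidibadu]
/otepkad/:
  (1) Preconsonantal h-Deletion: no change — [otepkad]
  (2) Degemination: no change — [otepkad]
  (3) Velar Fronting: no change — [otepkad]
  (4) Voicing Between Vowels: [otepkad] → [odepkad]
  (5) Final Devoicing: [odepkad] → [odepkat]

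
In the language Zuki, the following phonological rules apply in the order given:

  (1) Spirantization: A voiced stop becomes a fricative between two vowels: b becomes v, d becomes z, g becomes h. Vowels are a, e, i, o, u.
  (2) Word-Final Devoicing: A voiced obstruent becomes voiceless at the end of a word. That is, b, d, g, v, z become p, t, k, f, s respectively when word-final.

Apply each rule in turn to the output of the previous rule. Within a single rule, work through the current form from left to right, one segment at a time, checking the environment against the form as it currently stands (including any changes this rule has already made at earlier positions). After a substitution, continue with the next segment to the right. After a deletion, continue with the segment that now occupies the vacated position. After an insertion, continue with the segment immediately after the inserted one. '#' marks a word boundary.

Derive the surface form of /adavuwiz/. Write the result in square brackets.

(1) Spirantization: [adavuwiz] → [azavuwiz]
(2) Word-Final Devoicing: [azavuwiz] → [azavuwis]

[azavuwis]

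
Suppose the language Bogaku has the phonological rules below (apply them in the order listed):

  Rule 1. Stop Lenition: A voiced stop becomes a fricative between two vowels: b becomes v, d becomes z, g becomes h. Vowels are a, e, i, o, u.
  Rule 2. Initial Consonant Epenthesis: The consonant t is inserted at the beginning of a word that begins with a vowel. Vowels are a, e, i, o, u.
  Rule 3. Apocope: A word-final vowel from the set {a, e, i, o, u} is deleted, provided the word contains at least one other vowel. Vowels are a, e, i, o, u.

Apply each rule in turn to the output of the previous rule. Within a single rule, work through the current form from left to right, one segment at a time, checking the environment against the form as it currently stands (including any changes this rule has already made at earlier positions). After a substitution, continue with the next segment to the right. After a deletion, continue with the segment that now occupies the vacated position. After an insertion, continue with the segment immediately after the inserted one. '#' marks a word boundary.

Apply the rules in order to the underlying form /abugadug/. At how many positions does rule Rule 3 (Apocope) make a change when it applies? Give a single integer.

0

Rule 1 Stop Lenition: [abugadug] → [avuhazug]
Rule 2 Initial Consonant Epenthesis: [avuhazug] → [tavuhazug]
Rule 3 Apocope: no change — [tavuhazug]
Rule Rule 3 changed 0 position(s).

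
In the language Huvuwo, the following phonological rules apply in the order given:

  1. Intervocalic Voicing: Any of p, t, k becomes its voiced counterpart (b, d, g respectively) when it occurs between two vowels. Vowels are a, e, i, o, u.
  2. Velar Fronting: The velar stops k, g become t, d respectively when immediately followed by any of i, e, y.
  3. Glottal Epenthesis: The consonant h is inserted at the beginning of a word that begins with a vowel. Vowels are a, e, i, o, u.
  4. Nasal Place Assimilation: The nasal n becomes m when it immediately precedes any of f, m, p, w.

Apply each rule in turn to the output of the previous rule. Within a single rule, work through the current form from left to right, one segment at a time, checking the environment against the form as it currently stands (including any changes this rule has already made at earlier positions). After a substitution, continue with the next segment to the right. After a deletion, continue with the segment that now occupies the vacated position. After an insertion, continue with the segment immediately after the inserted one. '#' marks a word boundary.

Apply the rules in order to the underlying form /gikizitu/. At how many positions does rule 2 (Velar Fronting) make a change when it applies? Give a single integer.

2

1 Intervocalic Voicing: [gikizitu] → [gigizidu]
2 Velar Fronting: [gigizidu] → [didizidu]
3 Glottal Epenthesis: no change — [didizidu]
4 Nasal Place Assimilation: no change — [didizidu]
Rule 2 changed 2 position(s).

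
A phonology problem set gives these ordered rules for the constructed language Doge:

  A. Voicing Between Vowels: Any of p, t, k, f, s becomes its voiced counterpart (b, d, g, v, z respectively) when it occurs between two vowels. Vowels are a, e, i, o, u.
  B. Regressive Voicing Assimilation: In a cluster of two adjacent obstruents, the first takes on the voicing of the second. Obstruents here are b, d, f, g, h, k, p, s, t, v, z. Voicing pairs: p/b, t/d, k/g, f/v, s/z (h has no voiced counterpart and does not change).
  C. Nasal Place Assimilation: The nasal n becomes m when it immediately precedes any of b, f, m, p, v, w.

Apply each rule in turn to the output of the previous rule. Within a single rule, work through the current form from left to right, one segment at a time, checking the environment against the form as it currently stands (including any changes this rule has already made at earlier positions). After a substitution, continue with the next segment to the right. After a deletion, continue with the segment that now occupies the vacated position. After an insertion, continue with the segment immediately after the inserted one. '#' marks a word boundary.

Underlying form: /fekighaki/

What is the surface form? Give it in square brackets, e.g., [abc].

A Voicing Between Vowels: [fekighaki] → [fegighagi]
B Regressive Voicing Assimilation: [fegighagi] → [fegikhagi]
C Nasal Place Assimilation: no change — [fegikhagi]

[fegikhagi]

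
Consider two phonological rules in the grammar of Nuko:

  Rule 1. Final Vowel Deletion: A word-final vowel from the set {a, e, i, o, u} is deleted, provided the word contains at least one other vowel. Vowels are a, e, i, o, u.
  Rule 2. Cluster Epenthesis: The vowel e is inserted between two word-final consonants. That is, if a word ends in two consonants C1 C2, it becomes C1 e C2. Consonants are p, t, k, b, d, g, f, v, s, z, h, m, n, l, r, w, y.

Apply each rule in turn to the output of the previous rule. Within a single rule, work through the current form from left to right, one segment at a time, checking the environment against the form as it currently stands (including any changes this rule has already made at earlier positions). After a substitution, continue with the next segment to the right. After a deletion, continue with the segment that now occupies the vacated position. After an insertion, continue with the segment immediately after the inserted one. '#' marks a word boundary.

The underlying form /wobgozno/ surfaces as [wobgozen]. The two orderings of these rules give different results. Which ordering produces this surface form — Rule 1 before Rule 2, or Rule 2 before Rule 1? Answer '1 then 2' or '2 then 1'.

1 then 2

Order 1 then 2:
  1 Final Vowel Deletion: [wobgozno] → [wobgozn]
  2 Cluster Epenthesis: [wobgozn] → [wobgozen]
  result: [wobgozen]
Order 2 then 1:
  2 Cluster Epenthesis: no change — [wobgozno]
  1 Final Vowel Deletion: [wobgozno] → [wobgozn]
  result: [wobgozn]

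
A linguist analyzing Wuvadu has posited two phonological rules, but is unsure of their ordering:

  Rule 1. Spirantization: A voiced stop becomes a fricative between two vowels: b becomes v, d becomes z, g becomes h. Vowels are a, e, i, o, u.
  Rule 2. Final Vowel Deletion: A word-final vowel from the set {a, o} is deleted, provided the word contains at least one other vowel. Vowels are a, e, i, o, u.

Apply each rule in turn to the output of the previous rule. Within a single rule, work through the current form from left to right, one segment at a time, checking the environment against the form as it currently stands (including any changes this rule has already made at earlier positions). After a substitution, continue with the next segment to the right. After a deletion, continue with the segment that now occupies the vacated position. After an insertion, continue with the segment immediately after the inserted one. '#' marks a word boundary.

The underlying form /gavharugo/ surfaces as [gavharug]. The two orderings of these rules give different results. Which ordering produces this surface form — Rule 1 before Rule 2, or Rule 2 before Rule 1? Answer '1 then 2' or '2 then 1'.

Order 1 then 2:
  1 Spirantization: [gavharugo] → [gavharuho]
  2 Final Vowel Deletion: [gavharuho] → [gavharuh]
  result: [gavharuh]
Order 2 then 1:
  2 Final Vowel Deletion: [gavharugo] → [gavharug]
  1 Spirantization: no change — [gavharug]
  result: [gavharug]

2 then 1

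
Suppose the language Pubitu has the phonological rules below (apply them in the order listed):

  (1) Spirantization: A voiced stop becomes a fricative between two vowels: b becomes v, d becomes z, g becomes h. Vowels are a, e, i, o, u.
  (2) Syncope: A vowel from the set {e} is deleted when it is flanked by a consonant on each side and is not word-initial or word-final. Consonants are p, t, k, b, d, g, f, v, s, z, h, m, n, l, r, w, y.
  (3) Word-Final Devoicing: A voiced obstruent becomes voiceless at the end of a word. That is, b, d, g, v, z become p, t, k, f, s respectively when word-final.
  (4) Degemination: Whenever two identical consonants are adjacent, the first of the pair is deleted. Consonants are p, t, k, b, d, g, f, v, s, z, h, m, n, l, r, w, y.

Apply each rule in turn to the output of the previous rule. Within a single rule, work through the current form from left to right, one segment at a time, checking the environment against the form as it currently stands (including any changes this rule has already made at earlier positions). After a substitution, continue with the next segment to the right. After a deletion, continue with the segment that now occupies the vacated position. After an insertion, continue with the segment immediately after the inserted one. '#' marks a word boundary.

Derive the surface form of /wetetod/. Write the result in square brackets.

[wtot]

(1) Spirantization: no change — [wetetod]
(2) Syncope: [wetetod] → [wttod]
(3) Word-Final Devoicing: [wttod] → [wttot]
(4) Degemination: [wttot] → [wtot]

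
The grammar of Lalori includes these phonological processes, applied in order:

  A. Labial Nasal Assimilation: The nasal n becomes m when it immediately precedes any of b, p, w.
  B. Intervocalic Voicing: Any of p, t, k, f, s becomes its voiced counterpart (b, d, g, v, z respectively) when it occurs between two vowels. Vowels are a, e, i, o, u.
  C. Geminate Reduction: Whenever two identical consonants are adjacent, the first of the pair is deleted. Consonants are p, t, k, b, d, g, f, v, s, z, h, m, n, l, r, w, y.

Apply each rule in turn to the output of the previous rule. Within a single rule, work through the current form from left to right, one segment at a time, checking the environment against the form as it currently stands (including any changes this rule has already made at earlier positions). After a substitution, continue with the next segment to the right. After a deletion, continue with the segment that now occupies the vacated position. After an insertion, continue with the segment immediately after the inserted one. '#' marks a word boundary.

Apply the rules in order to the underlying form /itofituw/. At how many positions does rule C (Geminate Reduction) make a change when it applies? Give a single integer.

0

A Labial Nasal Assimilation: no change — [itofituw]
B Intervocalic Voicing: [itofituw] → [idoviduw]
C Geminate Reduction: no change — [idoviduw]
Rule C changed 0 position(s).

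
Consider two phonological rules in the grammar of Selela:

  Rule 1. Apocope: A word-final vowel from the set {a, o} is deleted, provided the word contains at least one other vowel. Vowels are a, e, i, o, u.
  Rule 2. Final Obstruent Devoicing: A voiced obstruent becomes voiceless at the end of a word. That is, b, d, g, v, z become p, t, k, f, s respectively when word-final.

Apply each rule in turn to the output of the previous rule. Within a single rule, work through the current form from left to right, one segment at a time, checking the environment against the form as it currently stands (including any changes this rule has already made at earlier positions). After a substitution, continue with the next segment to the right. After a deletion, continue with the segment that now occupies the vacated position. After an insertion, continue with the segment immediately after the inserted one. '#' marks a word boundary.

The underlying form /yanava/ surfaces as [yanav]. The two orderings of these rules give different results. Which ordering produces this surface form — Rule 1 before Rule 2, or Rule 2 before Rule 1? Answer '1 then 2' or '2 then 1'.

Order 1 then 2:
  1 Apocope: [yanava] → [yanav]
  2 Final Obstruent Devoicing: [yanav] → [yanaf]
  result: [yanaf]
Order 2 then 1:
  2 Final Obstruent Devoicing: no change — [yanava]
  1 Apocope: [yanava] → [yanav]
  result: [yanav]

2 then 1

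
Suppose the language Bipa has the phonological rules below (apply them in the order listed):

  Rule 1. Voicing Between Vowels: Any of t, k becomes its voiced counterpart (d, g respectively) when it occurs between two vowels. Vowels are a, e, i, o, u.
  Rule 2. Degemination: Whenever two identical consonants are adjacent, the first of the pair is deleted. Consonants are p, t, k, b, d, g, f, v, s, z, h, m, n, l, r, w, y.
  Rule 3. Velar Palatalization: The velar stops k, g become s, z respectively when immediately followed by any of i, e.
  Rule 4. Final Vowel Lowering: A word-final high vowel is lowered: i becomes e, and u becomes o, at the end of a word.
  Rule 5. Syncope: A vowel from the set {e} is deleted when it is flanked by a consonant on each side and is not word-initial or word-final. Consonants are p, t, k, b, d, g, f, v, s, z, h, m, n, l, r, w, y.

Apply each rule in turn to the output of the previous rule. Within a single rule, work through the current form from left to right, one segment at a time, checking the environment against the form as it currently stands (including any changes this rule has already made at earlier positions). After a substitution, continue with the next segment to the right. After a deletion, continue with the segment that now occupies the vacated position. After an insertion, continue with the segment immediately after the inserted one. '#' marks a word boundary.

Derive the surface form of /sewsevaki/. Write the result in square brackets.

Rule 1 Voicing Between Vowels: [sewsevaki] → [sewsevagi]
Rule 2 Degemination: no change — [sewsevagi]
Rule 3 Velar Palatalization: [sewsevagi] → [sewsevazi]
Rule 4 Final Vowel Lowering: [sewsevazi] → [sewsevaze]
Rule 5 Syncope: [sewsevaze] → [swsvaze]

[swsvaze]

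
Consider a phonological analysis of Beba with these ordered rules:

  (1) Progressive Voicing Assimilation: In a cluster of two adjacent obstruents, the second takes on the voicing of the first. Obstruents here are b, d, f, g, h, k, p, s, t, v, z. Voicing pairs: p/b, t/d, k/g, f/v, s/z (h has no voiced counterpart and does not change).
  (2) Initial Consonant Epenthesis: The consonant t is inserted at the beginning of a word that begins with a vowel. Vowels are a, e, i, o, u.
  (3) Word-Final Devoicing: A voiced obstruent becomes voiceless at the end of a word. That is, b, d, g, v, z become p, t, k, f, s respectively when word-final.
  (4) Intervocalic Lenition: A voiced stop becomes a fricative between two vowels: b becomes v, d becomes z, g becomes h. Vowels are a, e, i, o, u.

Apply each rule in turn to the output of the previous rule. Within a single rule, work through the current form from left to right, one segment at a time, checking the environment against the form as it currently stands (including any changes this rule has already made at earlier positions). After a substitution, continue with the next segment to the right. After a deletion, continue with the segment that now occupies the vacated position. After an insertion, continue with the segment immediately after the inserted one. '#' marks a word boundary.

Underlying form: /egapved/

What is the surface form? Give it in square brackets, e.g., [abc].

(1) Progressive Voicing Assimilation: [egapved] → [egapfed]
(2) Initial Consonant Epenthesis: [egapfed] → [tegapfed]
(3) Word-Final Devoicing: [tegapfed] → [tegapfet]
(4) Intervocalic Lenition: [tegapfet] → [tehapfet]

[tehapfet]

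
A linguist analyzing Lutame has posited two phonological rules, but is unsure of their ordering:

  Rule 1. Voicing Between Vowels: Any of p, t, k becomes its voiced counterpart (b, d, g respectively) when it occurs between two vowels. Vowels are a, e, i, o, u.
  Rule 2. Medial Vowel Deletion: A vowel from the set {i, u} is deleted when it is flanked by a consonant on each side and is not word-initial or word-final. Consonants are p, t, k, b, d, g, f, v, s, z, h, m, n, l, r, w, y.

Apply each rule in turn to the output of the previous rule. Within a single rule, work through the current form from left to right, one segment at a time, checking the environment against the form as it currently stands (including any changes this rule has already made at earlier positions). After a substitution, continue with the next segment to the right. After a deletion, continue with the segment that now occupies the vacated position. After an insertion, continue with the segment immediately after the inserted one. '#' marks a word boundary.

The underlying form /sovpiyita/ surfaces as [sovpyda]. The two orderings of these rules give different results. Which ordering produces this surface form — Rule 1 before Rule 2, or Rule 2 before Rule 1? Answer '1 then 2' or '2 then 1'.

1 then 2

Order 1 then 2:
  1 Voicing Between Vowels: [sovpiyita] → [sovpiyida]
  2 Medial Vowel Deletion: [sovpiyida] → [sovpyda]
  result: [sovpyda]
Order 2 then 1:
  2 Medial Vowel Deletion: [sovpiyita] → [sovpyta]
  1 Voicing Between Vowels: no change — [sovpyta]
  result: [sovpyta]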